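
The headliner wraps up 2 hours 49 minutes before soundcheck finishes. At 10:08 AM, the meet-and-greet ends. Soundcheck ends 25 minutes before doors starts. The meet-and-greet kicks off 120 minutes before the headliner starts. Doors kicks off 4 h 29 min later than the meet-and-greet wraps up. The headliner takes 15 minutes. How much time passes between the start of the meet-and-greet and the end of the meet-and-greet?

Doors starts at 10:08 AM + 269 min = 2:37 PM.
Soundcheck ends at 2:37 PM − 25 min = 2:12 PM.
The headliner ends at 2:12 PM − 169 min = 11:23 AM.
The headliner starts at 11:23 AM − 15 min = 11:08 AM.
The meet-and-greet starts at 11:08 AM − 120 min = 9:08 AM.
From 9:08 AM to 10:08 AM is 1 hour.

1 hour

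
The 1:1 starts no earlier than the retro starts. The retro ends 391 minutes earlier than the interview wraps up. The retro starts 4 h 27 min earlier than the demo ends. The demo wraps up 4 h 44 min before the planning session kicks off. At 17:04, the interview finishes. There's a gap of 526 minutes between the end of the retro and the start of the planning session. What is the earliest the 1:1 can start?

10:08

The retro ends at 17:04 − 391 min = 10:33.
The planning session starts at 10:33 + 526 min = 19:19.
The demo ends at 19:19 − 284 min = 14:35.
The retro starts at 14:35 − 267 min = 10:08.
The 1:1 is bounded by the retro, so the earliest it can start is 10:08.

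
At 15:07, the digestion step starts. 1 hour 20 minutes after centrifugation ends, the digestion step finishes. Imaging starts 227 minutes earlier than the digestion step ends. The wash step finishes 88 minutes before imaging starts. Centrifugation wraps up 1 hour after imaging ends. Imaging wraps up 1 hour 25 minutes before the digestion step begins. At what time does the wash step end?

Imaging ends at 15:07 − 85 min = 13:42.
Centrifugation ends at 13:42 + 60 min = 14:42.
The digestion step ends at 14:42 + 80 min = 16:02.
Imaging starts at 16:02 − 227 min = 12:15.
The wash step ends at 12:15 − 88 min = 10:47.

10:47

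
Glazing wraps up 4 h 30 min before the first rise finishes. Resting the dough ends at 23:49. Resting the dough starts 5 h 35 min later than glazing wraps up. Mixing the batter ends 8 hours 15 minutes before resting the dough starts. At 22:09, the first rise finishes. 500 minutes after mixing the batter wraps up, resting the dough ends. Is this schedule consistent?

No

Glazing ends at 22:09 − 270 min = 17:39.
Resting the dough starts at 17:39 + 335 min = 23:14.
Mixing the batter ends at 23:14 − 495 min = 14:59.
Resting the dough ends at 14:59 + 500 min = 23:19.
But resting the dough is also said to end at 23:49 — a 30-minute conflict.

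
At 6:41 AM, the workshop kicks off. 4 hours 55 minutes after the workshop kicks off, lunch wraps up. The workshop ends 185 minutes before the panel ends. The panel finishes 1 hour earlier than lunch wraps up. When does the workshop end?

Lunch ends at 6:41 AM + 295 min = 11:36 AM.
The panel ends at 11:36 AM − 60 min = 10:36 AM.
The workshop ends at 10:36 AM − 185 min = 7:31 AM.

7:31 AM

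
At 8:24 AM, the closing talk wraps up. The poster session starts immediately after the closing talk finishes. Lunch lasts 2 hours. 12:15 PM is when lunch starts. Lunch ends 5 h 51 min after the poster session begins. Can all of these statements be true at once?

Yes

The poster session starts at 8:24 AM.
Lunch ends at 8:24 AM + 351 min = 2:15 PM.
Lunch starts at 2:15 PM − 120 min = 12:15 PM.
That matches the stated 12:15 PM, so the schedule is consistent.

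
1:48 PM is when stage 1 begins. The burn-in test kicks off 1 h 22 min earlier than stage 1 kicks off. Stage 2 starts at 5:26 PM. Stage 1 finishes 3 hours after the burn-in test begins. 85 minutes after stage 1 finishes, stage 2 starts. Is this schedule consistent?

No

The burn-in test starts at 1:48 PM − 82 min = 12:26 PM.
Stage 1 ends at 12:26 PM + 180 min = 3:26 PM.
Stage 2 starts at 3:26 PM + 85 min = 4:51 PM.
But stage 2 is also said to start at 5:26 PM — a 35-minute conflict.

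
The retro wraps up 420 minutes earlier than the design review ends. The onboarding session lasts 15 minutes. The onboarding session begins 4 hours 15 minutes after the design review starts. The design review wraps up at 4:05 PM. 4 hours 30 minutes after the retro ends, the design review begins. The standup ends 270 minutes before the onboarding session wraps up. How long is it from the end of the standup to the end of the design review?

2 h 30 min

The retro ends at 4:05 PM − 420 min = 9:05 AM.
The design review starts at 9:05 AM + 270 min = 1:35 PM.
The onboarding session starts at 1:35 PM + 255 min = 5:50 PM.
The onboarding session ends at 5:50 PM + 15 min = 6:05 PM.
The standup ends at 6:05 PM − 270 min = 1:35 PM.
From 1:35 PM to 4:05 PM is 2 h 30 min.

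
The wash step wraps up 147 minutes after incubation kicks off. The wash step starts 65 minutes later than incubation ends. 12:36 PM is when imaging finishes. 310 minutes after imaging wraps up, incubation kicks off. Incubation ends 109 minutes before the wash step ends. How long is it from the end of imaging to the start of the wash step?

Incubation starts at 12:36 PM + 310 min = 5:46 PM.
The wash step ends at 5:46 PM + 147 min = 8:13 PM.
Incubation ends at 8:13 PM − 109 min = 6:24 PM.
The wash step starts at 6:24 PM + 65 min = 7:29 PM.
From 12:36 PM to 7:29 PM is 6 hours 53 minutes.

6 hours 53 minutes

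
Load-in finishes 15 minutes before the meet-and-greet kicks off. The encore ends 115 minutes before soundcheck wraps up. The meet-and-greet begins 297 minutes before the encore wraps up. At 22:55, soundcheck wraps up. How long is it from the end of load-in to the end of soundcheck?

The encore ends at 22:55 − 115 min = 21:00.
The meet-and-greet starts at 21:00 − 297 min = 16:03.
Load-in ends at 16:03 − 15 min = 15:48.
From 15:48 to 22:55 is 7 hours 7 minutes.

7 hours 7 minutes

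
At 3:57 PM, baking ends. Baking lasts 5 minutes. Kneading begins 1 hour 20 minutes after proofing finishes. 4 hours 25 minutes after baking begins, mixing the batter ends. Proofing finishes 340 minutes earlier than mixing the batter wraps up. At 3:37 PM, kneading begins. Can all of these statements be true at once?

Baking starts at 3:57 PM − 5 min = 3:52 PM.
Mixing the batter ends at 3:52 PM + 265 min = 8:17 PM.
Proofing ends at 8:17 PM − 340 min = 2:37 PM.
Kneading starts at 2:37 PM + 80 min = 3:57 PM.
But kneading is also said to start at 3:37 PM — a 20-minute conflict.

No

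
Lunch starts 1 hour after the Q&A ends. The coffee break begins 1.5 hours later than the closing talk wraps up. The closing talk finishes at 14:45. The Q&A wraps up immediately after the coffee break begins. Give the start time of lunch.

17:15

The coffee break starts at 14:45 + 90 min = 16:15.
So the Q&A ends at 16:15.
Lunch starts at 16:15 + 60 min = 17:15.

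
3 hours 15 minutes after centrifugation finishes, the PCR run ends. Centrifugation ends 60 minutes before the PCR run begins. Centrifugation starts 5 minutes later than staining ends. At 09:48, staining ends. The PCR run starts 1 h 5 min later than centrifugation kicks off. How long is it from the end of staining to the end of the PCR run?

Centrifugation starts at 09:48 + 5 min = 09:53.
The PCR run starts at 09:53 + 65 min = 10:58.
Centrifugation ends at 10:58 − 60 min = 09:58.
The PCR run ends at 09:58 + 195 min = 13:13.
From 09:48 to 13:13 is 205 minutes.

205 minutes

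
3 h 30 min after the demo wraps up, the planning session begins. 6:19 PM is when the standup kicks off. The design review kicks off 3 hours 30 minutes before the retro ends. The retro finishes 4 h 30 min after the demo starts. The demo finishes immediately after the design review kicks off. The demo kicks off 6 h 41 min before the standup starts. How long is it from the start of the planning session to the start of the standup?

2 h 11 min

The demo starts at 6:19 PM − 401 min = 11:38 AM.
The retro ends at 11:38 AM + 270 min = 4:08 PM.
The design review starts at 4:08 PM − 210 min = 12:38 PM.
So the demo ends at 12:38 PM.
The planning session starts at 12:38 PM + 210 min = 4:08 PM.
From 4:08 PM to 6:19 PM is 2 h 11 min.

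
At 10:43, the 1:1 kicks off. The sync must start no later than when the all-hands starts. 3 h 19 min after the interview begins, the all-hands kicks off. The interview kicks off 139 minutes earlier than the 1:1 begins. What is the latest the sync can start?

The interview starts at 10:43 − 139 min = 08:24.
The all-hands starts at 08:24 + 199 min = 11:43.
The sync is bounded by the all-hands, so the latest it can start is 11:43.

11:43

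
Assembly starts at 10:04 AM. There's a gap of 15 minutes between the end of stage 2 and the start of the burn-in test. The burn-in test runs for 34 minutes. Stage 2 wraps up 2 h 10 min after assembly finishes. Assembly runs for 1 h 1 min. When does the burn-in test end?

2:04 PM

Assembly ends at 10:04 AM + 61 min = 11:05 AM.
Stage 2 ends at 11:05 AM + 130 min = 1:15 PM.
The burn-in test starts at 1:15 PM + 15 min = 1:30 PM.
The burn-in test ends at 1:30 PM + 34 min = 2:04 PM.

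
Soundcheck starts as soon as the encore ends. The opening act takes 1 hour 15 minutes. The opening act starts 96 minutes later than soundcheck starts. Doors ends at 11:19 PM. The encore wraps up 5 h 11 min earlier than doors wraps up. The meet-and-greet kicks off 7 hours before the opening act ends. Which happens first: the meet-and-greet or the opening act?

the meet-and-greet

The encore ends at 11:19 PM − 311 min = 6:08 PM.
So soundcheck starts at 6:08 PM.
The opening act starts at 6:08 PM + 96 min = 7:44 PM.
The opening act ends at 7:44 PM + 75 min = 8:59 PM.
The meet-and-greet starts at 8:59 PM − 420 min = 1:59 PM.
The meet-and-greet starts at 1:59 PM and the opening act starts at 7:44 PM, so the meet-and-greet is first.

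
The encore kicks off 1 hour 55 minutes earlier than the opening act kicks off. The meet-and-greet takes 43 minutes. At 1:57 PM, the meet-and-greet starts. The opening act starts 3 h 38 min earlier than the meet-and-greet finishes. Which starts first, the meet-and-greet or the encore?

The meet-and-greet ends at 1:57 PM + 43 min = 2:40 PM.
The opening act starts at 2:40 PM − 218 min = 11:02 AM.
The encore starts at 11:02 AM − 115 min = 9:07 AM.
The meet-and-greet starts at 1:57 PM and the encore starts at 9:07 AM, so the encore is first.

the encore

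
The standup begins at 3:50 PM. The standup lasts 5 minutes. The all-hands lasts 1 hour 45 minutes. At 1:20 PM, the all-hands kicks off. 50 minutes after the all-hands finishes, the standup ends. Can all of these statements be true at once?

The all-hands ends at 1:20 PM + 105 min = 3:05 PM.
The standup ends at 3:05 PM + 50 min = 3:55 PM.
The standup starts at 3:55 PM − 5 min = 3:50 PM.
That matches the stated 3:50 PM, so the schedule is consistent.

Yes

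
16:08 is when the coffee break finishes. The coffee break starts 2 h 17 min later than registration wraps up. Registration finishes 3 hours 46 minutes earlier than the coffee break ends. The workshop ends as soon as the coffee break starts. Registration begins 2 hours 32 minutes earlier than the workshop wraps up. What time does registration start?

12:07

Registration ends at 16:08 − 226 min = 12:22.
The coffee break starts at 12:22 + 137 min = 14:39.
So the workshop ends at 14:39.
Registration starts at 14:39 − 152 min = 12:07.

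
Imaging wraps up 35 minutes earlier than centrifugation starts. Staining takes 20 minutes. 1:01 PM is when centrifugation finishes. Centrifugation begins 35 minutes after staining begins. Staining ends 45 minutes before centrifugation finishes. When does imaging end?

Staining ends at 1:01 PM − 45 min = 12:16 PM.
Staining starts at 12:16 PM − 20 min = 11:56 AM.
Centrifugation starts at 11:56 AM + 35 min = 12:31 PM.
Imaging ends at 12:31 PM − 35 min = 11:56 AM.

11:56 AM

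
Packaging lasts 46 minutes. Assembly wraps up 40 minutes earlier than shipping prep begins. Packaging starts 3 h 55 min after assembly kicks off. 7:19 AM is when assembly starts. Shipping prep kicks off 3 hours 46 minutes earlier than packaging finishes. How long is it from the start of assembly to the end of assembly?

15 minutes

Packaging starts at 7:19 AM + 235 min = 11:14 AM.
Packaging ends at 11:14 AM + 46 min = 12:00 PM.
Shipping prep starts at 12:00 PM − 226 min = 8:14 AM.
Assembly ends at 8:14 AM − 40 min = 7:34 AM.
From 7:19 AM to 7:34 AM is 15 minutes.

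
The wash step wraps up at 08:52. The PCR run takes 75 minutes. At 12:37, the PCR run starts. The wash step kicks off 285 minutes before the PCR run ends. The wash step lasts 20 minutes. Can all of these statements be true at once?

The PCR run ends at 12:37 + 75 min = 13:52.
The wash step starts at 13:52 − 285 min = 09:07.
The wash step ends at 09:07 + 20 min = 09:27.
But the wash step is also said to end at 08:52 — a 35-minute conflict.

No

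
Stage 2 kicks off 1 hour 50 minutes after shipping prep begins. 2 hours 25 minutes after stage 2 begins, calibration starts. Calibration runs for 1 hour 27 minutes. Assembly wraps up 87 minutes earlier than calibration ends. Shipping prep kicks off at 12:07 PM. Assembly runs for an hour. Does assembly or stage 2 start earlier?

Stage 2 starts at 12:07 PM + 110 min = 1:57 PM.
Calibration starts at 1:57 PM + 145 min = 4:22 PM.
Calibration ends at 4:22 PM + 87 min = 5:49 PM.
Assembly ends at 5:49 PM − 87 min = 4:22 PM.
Assembly starts at 4:22 PM − 60 min = 3:22 PM.
Assembly starts at 3:22 PM and stage 2 starts at 1:57 PM, so stage 2 is first.

stage 2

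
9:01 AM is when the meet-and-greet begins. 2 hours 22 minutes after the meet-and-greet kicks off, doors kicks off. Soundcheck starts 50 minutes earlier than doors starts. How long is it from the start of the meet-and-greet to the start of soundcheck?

1 h 32 min

Doors starts at 9:01 AM + 142 min = 11:23 AM.
Soundcheck starts at 11:23 AM − 50 min = 10:33 AM.
From 9:01 AM to 10:33 AM is 1 h 32 min.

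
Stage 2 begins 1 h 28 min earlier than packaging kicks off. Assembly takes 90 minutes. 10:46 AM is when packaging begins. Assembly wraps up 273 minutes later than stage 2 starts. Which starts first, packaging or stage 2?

stage 2

Stage 2 starts at 10:46 AM − 88 min = 9:18 AM.
Packaging starts at 10:46 AM and stage 2 starts at 9:18 AM, so stage 2 is first.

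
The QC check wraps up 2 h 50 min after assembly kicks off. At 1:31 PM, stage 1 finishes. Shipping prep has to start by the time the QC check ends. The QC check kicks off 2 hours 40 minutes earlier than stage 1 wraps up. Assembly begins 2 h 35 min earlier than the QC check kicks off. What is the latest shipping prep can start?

The QC check starts at 1:31 PM − 160 min = 10:51 AM.
Assembly starts at 10:51 AM − 155 min = 8:16 AM.
The QC check ends at 8:16 AM + 170 min = 11:06 AM.
Shipping prep is bounded by the QC check, so the latest it can start is 11:06 AM.

11:06 AM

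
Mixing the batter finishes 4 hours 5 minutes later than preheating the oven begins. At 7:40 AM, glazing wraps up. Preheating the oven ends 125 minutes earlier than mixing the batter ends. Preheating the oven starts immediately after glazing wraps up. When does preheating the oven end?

9:40 AM

Preheating the oven starts at 7:40 AM.
Mixing the batter ends at 7:40 AM + 245 min = 11:45 AM.
Preheating the oven ends at 11:45 AM − 125 min = 9:40 AM.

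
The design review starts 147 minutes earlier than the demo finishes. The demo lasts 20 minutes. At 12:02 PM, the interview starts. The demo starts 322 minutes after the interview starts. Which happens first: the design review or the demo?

the design review

The demo starts at 12:02 PM + 322 min = 5:24 PM.
The demo ends at 5:24 PM + 20 min = 5:44 PM.
The design review starts at 5:44 PM − 147 min = 3:17 PM.
The design review starts at 3:17 PM and the demo starts at 5:24 PM, so the design review is first.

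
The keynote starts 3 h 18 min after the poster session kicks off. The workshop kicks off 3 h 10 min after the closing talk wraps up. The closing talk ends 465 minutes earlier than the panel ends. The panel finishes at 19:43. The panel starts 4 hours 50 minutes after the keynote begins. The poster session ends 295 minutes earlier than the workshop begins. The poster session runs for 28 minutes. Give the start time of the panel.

The closing talk ends at 19:43 − 465 min = 11:58.
The workshop starts at 11:58 + 190 min = 15:08.
The poster session ends at 15:08 − 295 min = 10:13.
The poster session starts at 10:13 − 28 min = 09:45.
The keynote starts at 09:45 + 198 min = 13:03.
The panel starts at 13:03 + 290 min = 17:53.

17:53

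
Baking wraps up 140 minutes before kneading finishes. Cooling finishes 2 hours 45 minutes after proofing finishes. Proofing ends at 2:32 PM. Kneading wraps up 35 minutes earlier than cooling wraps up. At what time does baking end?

Cooling ends at 2:32 PM + 165 min = 5:17 PM.
Kneading ends at 5:17 PM − 35 min = 4:42 PM.
Baking ends at 4:42 PM − 140 min = 2:22 PM.

2:22 PM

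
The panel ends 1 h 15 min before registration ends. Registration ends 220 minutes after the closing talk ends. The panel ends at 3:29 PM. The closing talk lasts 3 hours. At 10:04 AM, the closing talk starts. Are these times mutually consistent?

The closing talk ends at 10:04 AM + 180 min = 1:04 PM.
Registration ends at 1:04 PM + 220 min = 4:44 PM.
The panel ends at 4:44 PM − 75 min = 3:29 PM.
That matches the stated 3:29 PM, so the schedule is consistent.

Yes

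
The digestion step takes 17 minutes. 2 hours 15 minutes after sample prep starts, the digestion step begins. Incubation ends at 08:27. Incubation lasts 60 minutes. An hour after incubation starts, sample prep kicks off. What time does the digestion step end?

10:59

Incubation starts at 08:27 − 60 min = 07:27.
Sample prep starts at 07:27 + 60 min = 08:27.
The digestion step starts at 08:27 + 135 min = 10:42.
The digestion step ends at 10:42 + 17 min = 10:59.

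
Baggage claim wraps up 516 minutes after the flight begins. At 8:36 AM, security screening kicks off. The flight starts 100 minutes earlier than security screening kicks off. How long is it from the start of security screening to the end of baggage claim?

416 minutes

The flight starts at 8:36 AM − 100 min = 6:56 AM.
Baggage claim ends at 6:56 AM + 516 min = 3:32 PM.
From 8:36 AM to 3:32 PM is 416 minutes.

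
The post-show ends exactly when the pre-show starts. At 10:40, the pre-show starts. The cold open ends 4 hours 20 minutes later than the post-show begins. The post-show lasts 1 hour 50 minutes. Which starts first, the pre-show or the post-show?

The post-show ends at 10:40.
The post-show starts at 10:40 − 110 min = 08:50.
The pre-show starts at 10:40 and the post-show starts at 08:50, so the post-show is first.

the post-show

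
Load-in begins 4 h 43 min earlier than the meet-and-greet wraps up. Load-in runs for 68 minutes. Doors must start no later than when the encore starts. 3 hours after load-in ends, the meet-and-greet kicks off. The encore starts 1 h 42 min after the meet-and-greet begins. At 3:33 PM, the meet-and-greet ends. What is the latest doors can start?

Load-in starts at 3:33 PM − 283 min = 10:50 AM.
Load-in ends at 10:50 AM + 68 min = 11:58 AM.
The meet-and-greet starts at 11:58 AM + 180 min = 2:58 PM.
The encore starts at 2:58 PM + 102 min = 4:40 PM.
Doors is bounded by the encore, so the latest it can start is 4:40 PM.

4:40 PM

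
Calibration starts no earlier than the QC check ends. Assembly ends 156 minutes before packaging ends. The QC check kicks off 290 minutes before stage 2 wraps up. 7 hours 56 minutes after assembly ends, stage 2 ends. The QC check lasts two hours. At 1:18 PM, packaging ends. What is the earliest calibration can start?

3:48 PM

Assembly ends at 1:18 PM − 156 min = 10:42 AM.
Stage 2 ends at 10:42 AM + 476 min = 6:38 PM.
The QC check starts at 6:38 PM − 290 min = 1:48 PM.
The QC check ends at 1:48 PM + 120 min = 3:48 PM.
Calibration is bounded by the QC check, so the earliest it can start is 3:48 PM.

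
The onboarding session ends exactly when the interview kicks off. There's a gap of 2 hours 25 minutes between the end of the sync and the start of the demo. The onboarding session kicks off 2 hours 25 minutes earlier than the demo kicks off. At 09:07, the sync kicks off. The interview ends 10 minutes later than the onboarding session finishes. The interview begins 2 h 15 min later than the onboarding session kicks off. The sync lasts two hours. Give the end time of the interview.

13:32

The sync ends at 09:07 + 120 min = 11:07.
The demo starts at 11:07 + 145 min = 13:32.
The onboarding session starts at 13:32 − 145 min = 11:07.
The interview starts at 11:07 + 135 min = 13:22.
So the onboarding session ends at 13:22.
The interview ends at 13:22 + 10 min = 13:32.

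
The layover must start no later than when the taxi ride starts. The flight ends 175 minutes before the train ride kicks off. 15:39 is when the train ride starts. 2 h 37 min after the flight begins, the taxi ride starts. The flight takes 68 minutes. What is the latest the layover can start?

The flight ends at 15:39 − 175 min = 12:44.
The flight starts at 12:44 − 68 min = 11:36.
The taxi ride starts at 11:36 + 157 min = 14:13.
The layover is bounded by the taxi ride, so the latest it can start is 14:13.

14:13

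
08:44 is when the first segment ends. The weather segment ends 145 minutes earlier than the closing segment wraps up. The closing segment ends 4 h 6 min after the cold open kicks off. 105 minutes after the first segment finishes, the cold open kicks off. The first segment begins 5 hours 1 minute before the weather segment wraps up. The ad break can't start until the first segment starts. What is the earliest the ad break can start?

07:09

The cold open starts at 08:44 + 105 min = 10:29.
The closing segment ends at 10:29 + 246 min = 14:35.
The weather segment ends at 14:35 − 145 min = 12:10.
The first segment starts at 12:10 − 301 min = 07:09.
The ad break is bounded by the first segment, so the earliest it can start is 07:09.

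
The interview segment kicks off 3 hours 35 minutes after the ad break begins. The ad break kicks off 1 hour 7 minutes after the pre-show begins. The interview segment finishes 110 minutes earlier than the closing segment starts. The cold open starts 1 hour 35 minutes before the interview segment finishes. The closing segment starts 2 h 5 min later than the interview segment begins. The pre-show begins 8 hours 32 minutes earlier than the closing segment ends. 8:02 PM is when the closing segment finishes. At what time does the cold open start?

The pre-show starts at 8:02 PM − 512 min = 11:30 AM.
The ad break starts at 11:30 AM + 67 min = 12:37 PM.
The interview segment starts at 12:37 PM + 215 min = 4:12 PM.
The closing segment starts at 4:12 PM + 125 min = 6:17 PM.
The interview segment ends at 6:17 PM − 110 min = 4:27 PM.
The cold open starts at 4:27 PM − 95 min = 2:52 PM.

2:52 PM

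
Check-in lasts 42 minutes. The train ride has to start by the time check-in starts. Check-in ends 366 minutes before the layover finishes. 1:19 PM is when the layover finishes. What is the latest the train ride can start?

Check-in ends at 1:19 PM − 366 min = 7:13 AM.
Check-in starts at 7:13 AM − 42 min = 6:31 AM.
The train ride is bounded by check-in, so the latest it can start is 6:31 AM.

6:31 AM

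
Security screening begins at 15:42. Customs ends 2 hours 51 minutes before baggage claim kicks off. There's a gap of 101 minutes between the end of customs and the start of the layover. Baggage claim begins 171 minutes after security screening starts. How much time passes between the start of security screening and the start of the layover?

Baggage claim starts at 15:42 + 171 min = 18:33.
Customs ends at 18:33 − 171 min = 15:42.
The layover starts at 15:42 + 101 min = 17:23.
From 15:42 to 17:23 is 1 h 41 min.

1 h 41 min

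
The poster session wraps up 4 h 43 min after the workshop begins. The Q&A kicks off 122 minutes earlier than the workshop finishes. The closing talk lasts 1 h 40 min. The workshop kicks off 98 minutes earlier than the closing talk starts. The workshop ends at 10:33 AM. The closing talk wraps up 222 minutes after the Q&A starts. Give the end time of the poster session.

The Q&A starts at 10:33 AM − 122 min = 8:31 AM.
The closing talk ends at 8:31 AM + 222 min = 12:13 PM.
The closing talk starts at 12:13 PM − 100 min = 10:33 AM.
The workshop starts at 10:33 AM − 98 min = 8:55 AM.
The poster session ends at 8:55 AM + 283 min = 1:38 PM.

1:38 PM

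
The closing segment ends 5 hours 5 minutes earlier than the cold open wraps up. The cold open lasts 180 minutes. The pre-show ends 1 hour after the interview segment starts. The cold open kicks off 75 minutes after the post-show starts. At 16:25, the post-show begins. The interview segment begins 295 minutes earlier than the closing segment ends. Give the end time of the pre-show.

The cold open starts at 16:25 + 75 min = 17:40.
The cold open ends at 17:40 + 180 min = 20:40.
The closing segment ends at 20:40 − 305 min = 15:35.
The interview segment starts at 15:35 − 295 min = 10:40.
The pre-show ends at 10:40 + 60 min = 11:40.

11:40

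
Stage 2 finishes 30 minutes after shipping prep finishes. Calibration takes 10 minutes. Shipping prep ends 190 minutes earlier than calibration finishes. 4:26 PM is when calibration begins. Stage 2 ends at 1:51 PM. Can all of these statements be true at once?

Calibration ends at 4:26 PM + 10 min = 4:36 PM.
Shipping prep ends at 4:36 PM − 190 min = 1:26 PM.
Stage 2 ends at 1:26 PM + 30 min = 1:56 PM.
But stage 2 is also said to end at 1:51 PM — a 5-minute conflict.

No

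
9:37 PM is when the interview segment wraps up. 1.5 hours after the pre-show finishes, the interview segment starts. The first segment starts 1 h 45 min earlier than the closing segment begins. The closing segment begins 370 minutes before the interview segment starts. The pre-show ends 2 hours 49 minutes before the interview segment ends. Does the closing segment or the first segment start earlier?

The pre-show ends at 9:37 PM − 169 min = 6:48 PM.
The interview segment starts at 6:48 PM + 90 min = 8:18 PM.
The closing segment starts at 8:18 PM − 370 min = 2:08 PM.
The first segment starts at 2:08 PM − 105 min = 12:23 PM.
The closing segment starts at 2:08 PM and the first segment starts at 12:23 PM, so the first segment is first.

the first segment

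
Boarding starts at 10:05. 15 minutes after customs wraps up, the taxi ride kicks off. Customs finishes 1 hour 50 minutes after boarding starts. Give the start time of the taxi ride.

Customs ends at 10:05 + 110 min = 11:55.
The taxi ride starts at 11:55 + 15 min = 12:10.

12:10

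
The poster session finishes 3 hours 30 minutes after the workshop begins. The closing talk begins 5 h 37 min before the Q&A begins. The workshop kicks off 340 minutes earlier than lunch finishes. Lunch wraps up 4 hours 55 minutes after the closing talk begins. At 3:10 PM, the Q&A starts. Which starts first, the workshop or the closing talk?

The closing talk starts at 3:10 PM − 337 min = 9:33 AM.
Lunch ends at 9:33 AM + 295 min = 2:28 PM.
The workshop starts at 2:28 PM − 340 min = 8:48 AM.
The workshop starts at 8:48 AM and the closing talk starts at 9:33 AM, so the workshop is first.

the workshop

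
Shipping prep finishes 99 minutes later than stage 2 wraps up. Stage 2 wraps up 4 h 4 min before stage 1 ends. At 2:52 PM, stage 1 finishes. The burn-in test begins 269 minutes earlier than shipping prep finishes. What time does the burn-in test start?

7:58 AM

Stage 2 ends at 2:52 PM − 244 min = 10:48 AM.
Shipping prep ends at 10:48 AM + 99 min = 12:27 PM.
The burn-in test starts at 12:27 PM − 269 min = 7:58 AM.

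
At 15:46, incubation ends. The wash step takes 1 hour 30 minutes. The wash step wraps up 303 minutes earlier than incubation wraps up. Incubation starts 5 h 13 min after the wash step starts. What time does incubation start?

14:26

The wash step ends at 15:46 − 303 min = 10:43.
The wash step starts at 10:43 − 90 min = 09:13.
Incubation starts at 09:13 + 313 min = 14:26.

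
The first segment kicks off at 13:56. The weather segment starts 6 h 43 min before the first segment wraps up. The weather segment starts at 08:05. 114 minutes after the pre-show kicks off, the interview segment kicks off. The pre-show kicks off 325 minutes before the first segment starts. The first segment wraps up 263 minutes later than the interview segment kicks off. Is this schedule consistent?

The pre-show starts at 13:56 − 325 min = 08:31.
The interview segment starts at 08:31 + 114 min = 10:25.
The first segment ends at 10:25 + 263 min = 14:48.
The weather segment starts at 14:48 − 403 min = 08:05.
That matches the stated 08:05, so the schedule is consistent.

Yes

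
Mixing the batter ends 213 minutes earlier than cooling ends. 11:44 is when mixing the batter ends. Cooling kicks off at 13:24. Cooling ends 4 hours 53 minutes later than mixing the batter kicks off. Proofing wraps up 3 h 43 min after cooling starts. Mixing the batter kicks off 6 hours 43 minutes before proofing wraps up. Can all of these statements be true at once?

Proofing ends at 13:24 + 223 min = 17:07.
Mixing the batter starts at 17:07 − 403 min = 10:24.
Cooling ends at 10:24 + 293 min = 15:17.
Mixing the batter ends at 15:17 − 213 min = 11:44.
That matches the stated 11:44, so the schedule is consistent.

Yes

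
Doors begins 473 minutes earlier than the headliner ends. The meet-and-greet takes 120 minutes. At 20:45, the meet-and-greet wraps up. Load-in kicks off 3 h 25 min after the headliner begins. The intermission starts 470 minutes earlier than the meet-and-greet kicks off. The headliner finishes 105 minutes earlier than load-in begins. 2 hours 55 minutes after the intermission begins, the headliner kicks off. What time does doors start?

07:37

The meet-and-greet starts at 20:45 − 120 min = 18:45.
The intermission starts at 18:45 − 470 min = 10:55.
The headliner starts at 10:55 + 175 min = 13:50.
Load-in starts at 13:50 + 205 min = 17:15.
The headliner ends at 17:15 − 105 min = 15:30.
Doors starts at 15:30 − 473 min = 07:37.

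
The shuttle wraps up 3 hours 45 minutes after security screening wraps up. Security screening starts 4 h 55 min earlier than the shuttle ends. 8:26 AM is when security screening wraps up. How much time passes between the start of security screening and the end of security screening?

1 h 10 min

The shuttle ends at 8:26 AM + 225 min = 12:11 PM.
Security screening starts at 12:11 PM − 295 min = 7:16 AM.
From 7:16 AM to 8:26 AM is 1 h 10 min.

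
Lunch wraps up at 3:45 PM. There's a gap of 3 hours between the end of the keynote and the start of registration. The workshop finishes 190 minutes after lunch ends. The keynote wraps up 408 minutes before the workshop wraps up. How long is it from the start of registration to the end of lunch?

The workshop ends at 3:45 PM + 190 min = 6:55 PM.
The keynote ends at 6:55 PM − 408 min = 12:07 PM.
Registration starts at 12:07 PM + 180 min = 3:07 PM.
From 3:07 PM to 3:45 PM is 38 minutes.

38 minutes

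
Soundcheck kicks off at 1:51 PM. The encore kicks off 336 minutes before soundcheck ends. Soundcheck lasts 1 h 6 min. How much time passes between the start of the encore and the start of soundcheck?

Soundcheck ends at 1:51 PM + 66 min = 2:57 PM.
The encore starts at 2:57 PM − 336 min = 9:21 AM.
From 9:21 AM to 1:51 PM is 4 hours 30 minutes.

4 hours 30 minutes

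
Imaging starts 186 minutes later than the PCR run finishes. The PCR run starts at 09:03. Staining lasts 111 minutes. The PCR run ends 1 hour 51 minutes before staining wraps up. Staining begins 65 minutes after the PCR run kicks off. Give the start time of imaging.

13:14

Staining starts at 09:03 + 65 min = 10:08.
Staining ends at 10:08 + 111 min = 11:59.
The PCR run ends at 11:59 − 111 min = 10:08.
Imaging starts at 10:08 + 186 min = 13:14.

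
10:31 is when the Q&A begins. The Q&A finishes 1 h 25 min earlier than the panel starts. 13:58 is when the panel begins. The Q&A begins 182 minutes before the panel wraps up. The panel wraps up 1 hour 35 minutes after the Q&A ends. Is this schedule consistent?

No

The Q&A ends at 13:58 − 85 min = 12:33.
The panel ends at 12:33 + 95 min = 14:08.
The Q&A starts at 14:08 − 182 min = 11:06.
But the Q&A is also said to start at 10:31 — a 35-minute conflict.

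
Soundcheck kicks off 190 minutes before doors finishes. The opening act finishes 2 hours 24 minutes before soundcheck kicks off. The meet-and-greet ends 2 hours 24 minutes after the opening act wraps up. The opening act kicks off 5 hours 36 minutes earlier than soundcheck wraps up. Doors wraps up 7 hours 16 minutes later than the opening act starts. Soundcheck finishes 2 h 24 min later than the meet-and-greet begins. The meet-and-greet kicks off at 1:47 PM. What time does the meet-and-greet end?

2:41 PM

Soundcheck ends at 1:47 PM + 144 min = 4:11 PM.
The opening act starts at 4:11 PM − 336 min = 10:35 AM.
Doors ends at 10:35 AM + 436 min = 5:51 PM.
Soundcheck starts at 5:51 PM − 190 min = 2:41 PM.
The opening act ends at 2:41 PM − 144 min = 12:17 PM.
The meet-and-greet ends at 12:17 PM + 144 min = 2:41 PM.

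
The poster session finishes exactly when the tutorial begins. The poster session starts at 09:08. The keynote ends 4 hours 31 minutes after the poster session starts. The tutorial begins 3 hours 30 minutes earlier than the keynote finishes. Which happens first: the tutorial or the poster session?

the poster session

The keynote ends at 09:08 + 271 min = 13:39.
The tutorial starts at 13:39 − 210 min = 10:09.
The tutorial starts at 10:09 and the poster session starts at 09:08, so the poster session is first.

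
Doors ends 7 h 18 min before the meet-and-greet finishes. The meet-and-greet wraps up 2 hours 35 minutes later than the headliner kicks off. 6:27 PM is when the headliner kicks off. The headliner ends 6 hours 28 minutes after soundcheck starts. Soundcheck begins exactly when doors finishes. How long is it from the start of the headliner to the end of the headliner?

1 hour 45 minutes

The meet-and-greet ends at 6:27 PM + 155 min = 9:02 PM.
Doors ends at 9:02 PM − 438 min = 1:44 PM.
So soundcheck starts at 1:44 PM.
The headliner ends at 1:44 PM + 388 min = 8:12 PM.
From 6:27 PM to 8:12 PM is 1 hour 45 minutes.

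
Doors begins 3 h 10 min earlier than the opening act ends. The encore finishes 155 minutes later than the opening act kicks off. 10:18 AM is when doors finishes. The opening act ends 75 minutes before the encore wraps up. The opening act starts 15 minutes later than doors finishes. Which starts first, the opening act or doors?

The opening act starts at 10:18 AM + 15 min = 10:33 AM.
The encore ends at 10:33 AM + 155 min = 1:08 PM.
The opening act ends at 1:08 PM − 75 min = 11:53 AM.
Doors starts at 11:53 AM − 190 min = 8:43 AM.
The opening act starts at 10:33 AM and doors starts at 8:43 AM, so doors is first.

doors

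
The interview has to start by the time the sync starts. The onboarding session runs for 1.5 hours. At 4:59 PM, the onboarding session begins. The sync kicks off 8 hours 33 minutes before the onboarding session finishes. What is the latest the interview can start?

The onboarding session ends at 4:59 PM + 90 min = 6:29 PM.
The sync starts at 6:29 PM − 513 min = 9:56 AM.
The interview is bounded by the sync, so the latest it can start is 9:56 AM.

9:56 AM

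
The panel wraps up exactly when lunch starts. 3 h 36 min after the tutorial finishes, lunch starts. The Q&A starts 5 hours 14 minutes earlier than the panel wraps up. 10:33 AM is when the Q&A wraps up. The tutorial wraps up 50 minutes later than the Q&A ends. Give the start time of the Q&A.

9:45 AM

The tutorial ends at 10:33 AM + 50 min = 11:23 AM.
Lunch starts at 11:23 AM + 216 min = 2:59 PM.
So the panel ends at 2:59 PM.
The Q&A starts at 2:59 PM − 314 min = 9:45 AM.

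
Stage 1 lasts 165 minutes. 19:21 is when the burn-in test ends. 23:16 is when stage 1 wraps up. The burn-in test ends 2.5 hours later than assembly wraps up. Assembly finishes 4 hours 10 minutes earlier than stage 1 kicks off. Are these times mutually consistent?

Stage 1 starts at 23:16 − 165 min = 20:31.
Assembly ends at 20:31 − 250 min = 16:21.
The burn-in test ends at 16:21 + 150 min = 18:51.
But the burn-in test is also said to end at 19:21 — a 30-minute conflict.

No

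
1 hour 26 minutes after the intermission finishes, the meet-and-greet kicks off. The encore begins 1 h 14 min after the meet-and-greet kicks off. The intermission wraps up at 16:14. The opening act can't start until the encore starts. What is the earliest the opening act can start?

18:54

The meet-and-greet starts at 16:14 + 86 min = 17:40.
The encore starts at 17:40 + 74 min = 18:54.
The opening act is bounded by the encore, so the earliest it can start is 18:54.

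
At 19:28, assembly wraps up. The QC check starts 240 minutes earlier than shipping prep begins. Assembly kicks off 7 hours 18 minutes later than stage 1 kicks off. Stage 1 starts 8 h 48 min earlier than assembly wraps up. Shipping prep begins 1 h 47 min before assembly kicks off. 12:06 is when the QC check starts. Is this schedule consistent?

Stage 1 starts at 19:28 − 528 min = 10:40.
Assembly starts at 10:40 + 438 min = 17:58.
Shipping prep starts at 17:58 − 107 min = 16:11.
The QC check starts at 16:11 − 240 min = 12:11.
But the QC check is also said to start at 12:06 — a 5-minute conflict.

No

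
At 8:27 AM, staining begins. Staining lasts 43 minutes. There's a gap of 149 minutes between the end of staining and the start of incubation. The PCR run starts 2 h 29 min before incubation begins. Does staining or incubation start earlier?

staining

Staining ends at 8:27 AM + 43 min = 9:10 AM.
Incubation starts at 9:10 AM + 149 min = 11:39 AM.
Staining starts at 8:27 AM and incubation starts at 11:39 AM, so staining is first.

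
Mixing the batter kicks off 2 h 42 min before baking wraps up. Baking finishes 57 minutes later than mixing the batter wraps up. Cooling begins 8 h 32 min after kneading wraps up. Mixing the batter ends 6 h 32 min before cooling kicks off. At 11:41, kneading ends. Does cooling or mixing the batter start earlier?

mixing the batter

Cooling starts at 11:41 + 512 min = 20:13.
Mixing the batter ends at 20:13 − 392 min = 13:41.
Baking ends at 13:41 + 57 min = 14:38.
Mixing the batter starts at 14:38 − 162 min = 11:56.
Cooling starts at 20:13 and mixing the batter starts at 11:56, so mixing the batter is first.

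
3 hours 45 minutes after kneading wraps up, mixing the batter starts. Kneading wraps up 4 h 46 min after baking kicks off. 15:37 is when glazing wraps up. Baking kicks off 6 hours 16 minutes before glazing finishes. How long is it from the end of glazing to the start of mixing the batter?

Baking starts at 15:37 − 376 min = 09:21.
Kneading ends at 09:21 + 286 min = 14:07.
Mixing the batter starts at 14:07 + 225 min = 17:52.
From 15:37 to 17:52 is 2 hours 15 minutes.

2 hours 15 minutes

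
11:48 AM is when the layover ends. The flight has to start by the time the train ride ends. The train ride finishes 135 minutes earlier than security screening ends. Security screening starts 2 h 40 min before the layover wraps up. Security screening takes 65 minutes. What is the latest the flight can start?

7:58 AM

Security screening starts at 11:48 AM − 160 min = 9:08 AM.
Security screening ends at 9:08 AM + 65 min = 10:13 AM.
The train ride ends at 10:13 AM − 135 min = 7:58 AM.
The flight is bounded by the train ride, so the latest it can start is 7:58 AM.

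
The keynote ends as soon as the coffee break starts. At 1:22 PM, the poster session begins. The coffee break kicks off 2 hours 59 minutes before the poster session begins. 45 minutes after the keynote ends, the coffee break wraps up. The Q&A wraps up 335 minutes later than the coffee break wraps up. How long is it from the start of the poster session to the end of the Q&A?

The coffee break starts at 1:22 PM − 179 min = 10:23 AM.
So the keynote ends at 10:23 AM.
The coffee break ends at 10:23 AM + 45 min = 11:08 AM.
The Q&A ends at 11:08 AM + 335 min = 4:43 PM.
From 1:22 PM to 4:43 PM is 201 minutes.

201 minutes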